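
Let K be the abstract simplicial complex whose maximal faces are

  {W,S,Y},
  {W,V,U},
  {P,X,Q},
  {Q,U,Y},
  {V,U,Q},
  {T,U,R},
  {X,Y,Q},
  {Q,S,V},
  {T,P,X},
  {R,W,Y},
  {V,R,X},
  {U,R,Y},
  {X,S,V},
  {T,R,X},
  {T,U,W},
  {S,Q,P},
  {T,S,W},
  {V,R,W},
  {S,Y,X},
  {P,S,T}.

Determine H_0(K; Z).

We work with the vertex ordering P < Q < R < S < T < U < V < W < X < Y. The simplices of K, each written with vertices in increasing order, are:

  0-simplices (10): P, Q, R, S, T, U, V, W, X, Y
  1-simplices (30): PQ, PS, PT, PX, QS, QU, QV, QX, QY, RT, RU, RV, RW, RX, RY, ST, SV, SW, SX, SY, TU, TW, TX, UV, UW, UY, VW, VX, WY, XY
  2-simplices (20): PQS, PQX, PST, PTX, QSV, QUV, QUY, QXY, RTU, RTX, RUY, RVW, RVX, RWY, STW, SVX, SWY, SXY, TUW, UVW

so the chain groups are C_0 ≅ Z^10, C_1 ≅ Z^30, C_2 ≅ Z^20.

Boundary ∂_1: C_1 → C_0 is given by ∂[p,q] = [q] − [p].
As a 10×30 matrix over Z this has rank 9, with invariant factors (1,1,1,1,1,1,1,1,1).

∂_2: C_2 → C_1 maps a triangle to the signed sum of its edges. For instance
  ∂PQX = QX − PX + PQ,
  ∂QUV = UV − QV + QU.
This gives a 30×20 integer matrix of rank 20; reducing to Smith normal form yields diagonal entries (1,1,1,1,1,1,1,1,1,1,1,1,1,1,1,1,1,1,1,2).

From H_k ≅ ker(∂_k) / im(∂_{k+1}) we obtain:

  H_0: rank C_0 − rank ∂_1 = 10 − 9 = 1, and the invariant factors of ∂_1 are all 1, so H_0 ≅ Z.

(K is a triangulation of the Klein bottle.)

H_0 = Z.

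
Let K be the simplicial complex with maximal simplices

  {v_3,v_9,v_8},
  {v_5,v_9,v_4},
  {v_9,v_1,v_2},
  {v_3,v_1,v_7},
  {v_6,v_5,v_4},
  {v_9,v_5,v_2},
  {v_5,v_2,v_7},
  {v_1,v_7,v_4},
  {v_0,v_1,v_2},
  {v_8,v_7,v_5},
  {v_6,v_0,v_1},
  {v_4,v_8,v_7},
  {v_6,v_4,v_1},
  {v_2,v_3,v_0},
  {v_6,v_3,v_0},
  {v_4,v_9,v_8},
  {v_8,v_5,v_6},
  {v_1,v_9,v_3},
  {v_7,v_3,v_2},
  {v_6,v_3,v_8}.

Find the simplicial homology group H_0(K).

H_0 ≅ Z.

Order the vertices as v_0 < v_1 < v_2 < v_3 < v_4 < v_5 < v_6 < v_7 < v_8 < v_9. Listing each simplex with vertices in this order, K has dimension 2 with simplices:

  0-simplices (10): [v_0], [v_1], [v_2], [v_3], [v_4], [v_5], [v_6], [v_7], [v_8], [v_9]
  1-simplices (30): (30 of them)
  2-simplices (20): (20 of them)

so the chain groups are C_0 ≅ Z^10, C_1 ≅ Z^30, C_2 ≅ Z^20.

Boundary ∂_1: C_1 → C_0 sends each edge [p,q] (with p < q) to q − p. For instance
  ∂[v_2,v_5] = [v_5] − [v_2].
The 10×30 boundary matrix has rank 9 and Smith normal form diag(1,1,1,1,1,1,1,1,1).

The boundary map ∂_2: C_2 → C_1 maps a triangle to the signed sum of its edges. For instance
  ∂[v_0,v_2,v_3] = [v_2,v_3] − [v_0,v_3] + [v_0,v_2],
  ∂[v_0,v_3,v_6] = [v_3,v_6] − [v_0,v_6] + [v_0,v_3].
The 30×20 boundary matrix has rank 20 and Smith normal form diag(1,1,1,1,1,1,1,1,1,1,1,1,1,1,1,1,1,1,1,2).

From H_k ≅ ker(∂_k) / im(∂_{k+1}) we obtain:

  H_0: rank C_0 − rank ∂_1 = 10 − 9 = 1, and the invariant factors of ∂_1 are all 1, so H_0 = Z.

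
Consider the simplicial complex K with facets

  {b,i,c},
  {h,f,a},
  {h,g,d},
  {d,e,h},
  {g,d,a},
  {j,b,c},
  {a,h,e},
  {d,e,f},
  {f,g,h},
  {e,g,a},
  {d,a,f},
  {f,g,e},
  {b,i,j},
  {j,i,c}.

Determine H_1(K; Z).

K has 10 vertices, 21 edges, 14 triangles.
rank ∂_1 = 8, rank ∂_2 = 13 ⇒ b_1 = 21 − 8 − 13 = 0; ∂_2 has invariant factor(s) [2] giving torsion. So H_1 = Z/2.

H_1 ≅ Z/2.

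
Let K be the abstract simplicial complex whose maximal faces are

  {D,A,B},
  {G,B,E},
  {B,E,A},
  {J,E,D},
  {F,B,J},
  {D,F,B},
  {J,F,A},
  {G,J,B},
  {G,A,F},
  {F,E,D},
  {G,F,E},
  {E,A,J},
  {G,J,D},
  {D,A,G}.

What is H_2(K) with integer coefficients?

H_2 ≅ Z.

Fix the vertex order A < B < D < E < F < G < J and write every simplex with vertices in increasing order. Then dim K = 2 and the simplices of K are:

  0-simplices (7): A, B, D, E, F, G, J
  1-simplices (21): AB, AD, AE, AF, AG, AJ, BD, BE, BF, BG, BJ, DE, DF, DG, DJ, EF, EG, EJ, FG, FJ, GJ
  2-simplices (14): ABD, ABE, ADG, AEJ, AFG, AFJ, BDF, BEG, BFJ, BGJ, DEF, DEJ, DGJ, EFG

giving chain groups C_0 ≅ Z^7, C_1 ≅ Z^21, C_2 ≅ Z^14.

Boundary ∂_1: C_1 → C_0 is given by ∂[p,q] = [q] − [p]. For instance
  ∂DJ = J − D.
The 7×21 boundary matrix has rank 6 and Smith normal form diag(1,1,1,1,1,1).

The boundary map ∂_2: C_2 → C_1 acts by ∂[p,q,r] = [q,r] − [p,r] + [p,q]. For instance
  ∂EFG = FG − EG + EF,
  ∂BFJ = FJ − BJ + BF.
The resulting 21×14 matrix has rank 13, and its Smith normal form has invariant factors (1,1,1,1,1,1,1,1,1,1,1,1,1).

Reading off H_k = ker ∂_k / im ∂_{k+1}:

  H_2: rank ker ∂_2 − rank ∂_3 = (14 − 13) − 0 = 1, and there is no ∂_3, so H_2 = Z.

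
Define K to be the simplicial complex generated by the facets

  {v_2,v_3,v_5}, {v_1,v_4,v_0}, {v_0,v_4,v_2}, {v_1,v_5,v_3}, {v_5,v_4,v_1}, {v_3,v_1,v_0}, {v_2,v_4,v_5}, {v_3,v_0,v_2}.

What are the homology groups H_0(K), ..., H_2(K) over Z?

H_0 = Z,  H_1 = 0,  H_2 = Z.

K has 6 vertices, 12 edges, 8 triangles.
rank ∂_0 = 0, rank ∂_1 = 5 ⇒ b_0 = 6 − 0 − 5 = 1; all invariant factors of ∂_1 are 1 so no torsion. So H_0 = Z.
rank ∂_1 = 5, rank ∂_2 = 7 ⇒ b_1 = 12 − 5 − 7 = 0; all invariant factors of ∂_2 are 1 so no torsion. So H_1 = 0.
rank ∂_2 = 7, rank ∂_3 = 0 ⇒ b_2 = 8 − 7 − 0 = 1. So H_2 = Z.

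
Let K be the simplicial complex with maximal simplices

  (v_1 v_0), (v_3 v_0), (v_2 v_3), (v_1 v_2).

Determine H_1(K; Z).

H_1 ≅ Z.

We work with the vertex ordering v_0 < v_1 < v_2 < v_3. The simplices of K, each written with vertices in increasing order, are:

  0-simplices (4): [v_0], [v_1], [v_2], [v_3]
  1-simplices (4): [v_0,v_1], [v_0,v_3], [v_1,v_2], [v_2,v_3]

so the chain groups are C_0 ≅ Z^4, C_1 ≅ Z^4.

Boundary ∂_1: C_1 → C_0 is given by ∂[p,q] = [q] − [p]. For instance
  ∂[v_2,v_3] = [v_3] − [v_2].
This gives a 4×4 integer matrix of rank 3; reducing to Smith normal form yields diagonal entries (1,1,1).

Reading off H_k = ker ∂_k / im ∂_{k+1}:

  H_1: rank ker ∂_1 − rank ∂_2 = (4 − 3) − 0 = 1, and there is no ∂_2, so H_1 ≅ Z.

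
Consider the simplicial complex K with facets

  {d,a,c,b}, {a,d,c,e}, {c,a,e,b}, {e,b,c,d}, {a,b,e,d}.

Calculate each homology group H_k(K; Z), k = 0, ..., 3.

H_0 = Z,  H_1 = 0,  H_2 = 0,  H_3 = Z.

Fix the vertex order a < b < c < d < e and write every simplex with vertices in increasing order. Then dim K = 3 and the simplices of K are:

  0-simplices (5): a, b, c, d, e
  1-simplices (10): ab, ac, ad, ae, bc, bd, be, cd, ce, de
  2-simplices (10): abc, abd, abe, acd, ace, ade, bcd, bce, bde, cde
  3-simplices (5): abcd, abce, abde, acde, bcde

Hence C_0 ≅ Z^5, C_1 ≅ Z^10, C_2 ≅ Z^10, C_3 ≅ Z^5.

Boundary ∂_1: C_1 → C_0 maps an edge to its endpoints' difference, ∂[p,q] = q − p.
The resulting 5×10 matrix has rank 4, and its Smith normal form has invariant factors (1,1,1,1).

The boundary map ∂_2: C_2 → C_1 sends each 2-simplex [p,q,r] to [q,r] − [p,r] + [p,q]. For instance
  ∂abd = bd − ad + ab,
  ∂abc = bc − ac + ab.
The 10×10 boundary matrix has rank 6 and Smith normal form diag(1,1,1,1,1,1).

The boundary map ∂_3: C_3 → C_2 sends each 3-simplex σ to the alternating sum Σ_i (−1)^i (σ with its i-th vertex removed). For instance
  ∂acde = cde − ade + ace − acd,
  ∂bcde = cde − bde + bce − bcd.
As a 10×5 matrix over Z this has rank 4, with invariant factors (1,1,1,1).

Now H_k = ker ∂_k / im ∂_{k+1}, so:

  H_0: rank C_0 − rank ∂_1 = 5 − 4 = 1, and the invariant factors of ∂_1 are all 1, so H_0 ≅ Z.
  H_1: rank ker ∂_1 − rank ∂_2 = (10 − 4) − 6 = 0, and the invariant factors of ∂_2 are all 1, so H_1 ≅ 0.
  H_2: rank ker ∂_2 − rank ∂_3 = (10 − 6) − 4 = 0, and the invariant factors of ∂_3 are all 1, so H_2 ≅ 0.
  H_3: rank ker ∂_3 − rank ∂_4 = (5 − 4) − 0 = 1, and there is no ∂_4, so H_3 ≅ Z.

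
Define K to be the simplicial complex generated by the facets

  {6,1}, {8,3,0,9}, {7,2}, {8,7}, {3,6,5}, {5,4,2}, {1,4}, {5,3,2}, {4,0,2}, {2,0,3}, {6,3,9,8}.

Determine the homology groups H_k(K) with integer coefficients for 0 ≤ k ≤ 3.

H_0 = Z,  H_1 = Z^2,  H_2 = 0,  H_3 = 0.

K has 10 vertices, 21 edges, 12 triangles, 2 3-simplices.
rank ∂_0 = 0, rank ∂_1 = 9 ⇒ b_0 = 10 − 0 − 9 = 1; all invariant factors of ∂_1 are 1 so no torsion. So H_0 ≅ Z.
rank ∂_1 = 9, rank ∂_2 = 10 ⇒ b_1 = 21 − 9 − 10 = 2; all invariant factors of ∂_2 are 1 so no torsion. So H_1 ≅ Z^2.
rank ∂_2 = 10, rank ∂_3 = 2 ⇒ b_2 = 12 − 10 − 2 = 0; all invariant factors of ∂_3 are 1 so no torsion. So H_2 ≅ 0.
rank ∂_3 = 2, rank ∂_4 = 0 ⇒ b_3 = 2 − 2 − 0 = 0. So H_3 ≅ 0.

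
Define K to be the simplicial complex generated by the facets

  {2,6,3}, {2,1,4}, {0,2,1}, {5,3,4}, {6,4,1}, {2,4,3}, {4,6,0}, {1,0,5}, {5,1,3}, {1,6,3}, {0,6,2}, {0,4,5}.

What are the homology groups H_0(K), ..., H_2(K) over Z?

Fix the vertex order 0 < 1 < 2 < 3 < 4 < 5 < 6 and write every simplex with vertices in increasing order. Then dim K = 2 and the simplices of K are:

  0-simplices (7): [0], [1], [2], [3], [4], [5], [6]
  1-simplices (18): [0,1], [0,2], [0,4], [0,5], [0,6], [1,2], [1,3], [1,4], [1,5], [1,6], [2,3], [2,4], [2,6], [3,4], [3,5], [3,6], [4,5], [4,6]
  2-simplices (12): [0,1,2], [0,1,5], [0,2,6], [0,4,5], [0,4,6], [1,2,4], [1,3,5], [1,3,6], [1,4,6], [2,3,4], [2,3,6], [3,4,5]

so the chain groups are C_0 ≅ Z^7, C_1 ≅ Z^18, C_2 ≅ Z^12.

The boundary map ∂_1: C_1 → C_0 is given by ∂[p,q] = [q] − [p].
As a 7×18 matrix over Z this has rank 6, with invariant factors (1,1,1,1,1,1).

Boundary ∂_2: C_2 → C_1 acts by ∂[p,q,r] = [q,r] − [p,r] + [p,q]. For instance
  ∂[2,3,4] = [3,4] − [2,4] + [2,3],
  ∂[1,2,4] = [2,4] − [1,4] + [1,2].
As a 18×12 matrix over Z this has rank 12, with invariant factors (1,1,1,1,1,1,1,1,1,1,1,2).

Computing H_k = (kernel of ∂_k) / (image of ∂_{k+1}):

  H_0: rank C_0 − rank ∂_1 = 7 − 6 = 1, and the invariant factors of ∂_1 are all 1, so H_0 = Z.
  H_1: rank ker ∂_1 − rank ∂_2 = (18 − 6) − 12 = 0, and ∂_2 has invariant factor 2 > 1, so H_1 = Z/2.
  H_2: rank ker ∂_2 − rank ∂_3 = (12 − 12) − 0 = 0, and there is no ∂_3, so H_2 = 0.

(K is a triangulation of the real projective plane RP^2.)

H_0 = Z,  H_1 = Z/2,  H_2 = 0.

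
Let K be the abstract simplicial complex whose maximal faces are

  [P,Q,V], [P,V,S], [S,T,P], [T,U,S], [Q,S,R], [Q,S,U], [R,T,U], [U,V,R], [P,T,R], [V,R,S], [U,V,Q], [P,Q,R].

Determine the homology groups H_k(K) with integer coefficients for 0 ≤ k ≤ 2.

H_0 = Z,  H_1 = Z/2,  H_2 = 0.

K has 7 vertices, 18 edges, 12 triangles.
rank ∂_0 = 0, rank ∂_1 = 6 ⇒ b_0 = 7 − 0 − 6 = 1; all invariant factors of ∂_1 are 1 so no torsion. So H_0 = Z.
rank ∂_1 = 6, rank ∂_2 = 12 ⇒ b_1 = 18 − 6 − 12 = 0; ∂_2 has invariant factor(s) [2] giving torsion. So H_1 = Z/2.
rank ∂_2 = 12, rank ∂_3 = 0 ⇒ b_2 = 12 − 12 − 0 = 0. So H_2 = 0.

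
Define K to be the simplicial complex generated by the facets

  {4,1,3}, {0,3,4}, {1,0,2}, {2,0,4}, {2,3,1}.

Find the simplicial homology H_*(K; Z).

Fix the vertex order 0 < 1 < 2 < 3 < 4 and write every simplex with vertices in increasing order. Then dim K = 2 and the simplices of K are:

  0-simplices (5): [0], [1], [2], [3], [4]
  1-simplices (10): [0,1], [0,2], [0,3], [0,4], [1,2], [1,3], [1,4], [2,3], [2,4], [3,4]
  2-simplices (5): [0,1,2], [0,2,4], [0,3,4], [1,2,3], [1,3,4]

so the chain groups are C_0 ≅ Z^5, C_1 ≅ Z^10, C_2 ≅ Z^5.

Boundary ∂_1: C_1 → C_0 sends each edge [p,q] (with p < q) to q − p.
This gives a 5×10 integer matrix of rank 4; reducing to Smith normal form yields diagonal entries (1,1,1,1).

∂_2: C_2 → C_1 sends each 2-simplex [p,q,r] to [q,r] − [p,r] + [p,q]. For instance
  ∂[1,3,4] = [3,4] − [1,4] + [1,3],
  ∂[0,1,2] = [1,2] − [0,2] + [0,1].
This gives a 10×5 integer matrix of rank 5; reducing to Smith normal form yields diagonal entries (1,1,1,1,1).

From H_k ≅ ker(∂_k) / im(∂_{k+1}) we obtain:

  H_0: rank C_0 − rank ∂_1 = 5 − 4 = 1, and the invariant factors of ∂_1 are all 1, so H_0 = Z.
  H_1: rank ker ∂_1 − rank ∂_2 = (10 − 4) − 5 = 1, and the invariant factors of ∂_2 are all 1, so H_1 = Z.
  H_2: rank ker ∂_2 − rank ∂_3 = (5 − 5) − 0 = 0, and there is no ∂_3, so H_2 = 0.

H_0 ≅ Z,  H_1 ≅ Z,  H_2 = 0.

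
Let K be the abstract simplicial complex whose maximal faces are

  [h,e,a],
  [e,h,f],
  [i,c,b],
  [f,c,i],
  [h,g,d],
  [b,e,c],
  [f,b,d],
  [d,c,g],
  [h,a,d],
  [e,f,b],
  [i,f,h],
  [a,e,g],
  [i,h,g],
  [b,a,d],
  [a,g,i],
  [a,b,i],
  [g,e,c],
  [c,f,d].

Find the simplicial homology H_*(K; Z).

Take the total order a < b < c < d < e < f < g < h < i on the vertex set. Then K (dimension 2) consists of the simplices:

  0-simplices (9): a, b, c, d, e, f, g, h, i
  1-simplices (27): ab, ad, ae, ag, ah, ai, bc, bd, be, bf, bi, cd, ce, cf, cg, ci, df, dg, dh, ef, eg, eh, fh, fi, gh, gi, hi
  2-simplices (18): abd, abi, adh, aeg, aeh, agi, bce, bci, bdf, bef, cdf, cdg, ceg, cfi, dgh, efh, fhi, ghi

so the chain groups are C_0 ≅ Z^9, C_1 ≅ Z^27, C_2 ≅ Z^18.

Boundary ∂_1: C_1 → C_0 is given by ∂[p,q] = [q] − [p].
The 9×27 boundary matrix has rank 8 and Smith normal form diag(1,1,1,1,1,1,1,1).

∂_2: C_2 → C_1 maps a triangle to the signed sum of its edges. For instance
  ∂cdg = dg − cg + cd,
  ∂fhi = hi − fi + fh.
As a 27×18 matrix over Z this has rank 18, with invariant factors (1,1,1,1,1,1,1,1,1,1,1,1,1,1,1,1,1,2).

Computing H_k = (kernel of ∂_k) / (image of ∂_{k+1}):

  H_0: rank C_0 − rank ∂_1 = 9 − 8 = 1, and the invariant factors of ∂_1 are all 1, so H_0 ≅ Z.
  H_1: rank ker ∂_1 − rank ∂_2 = (27 − 8) − 18 = 1, and ∂_2 has invariant factor 2 > 1, so H_1 ≅ Z ⊕ Z/2.
  H_2: rank ker ∂_2 − rank ∂_3 = (18 − 18) − 0 = 0, and there is no ∂_3, so H_2 ≅ 0.

As a check, the Euler characteristic is 9 − 27 + 18 = 0, which agrees with 1 − 1 + 0 = 0.
(K is a triangulation of the Klein bottle.)

H_0 = Z,  H_1 = Z ⊕ Z/2,  H_2 = 0.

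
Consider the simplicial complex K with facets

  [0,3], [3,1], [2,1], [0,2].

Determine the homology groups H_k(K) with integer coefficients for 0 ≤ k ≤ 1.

Order the vertices as 0 < 1 < 2 < 3. Listing each simplex with vertices in this order, K has dimension 1 with simplices:

  0-simplices (4): [0], [1], [2], [3]
  1-simplices (4): [0,2], [0,3], [1,2], [1,3]

Hence C_0 ≅ Z^4, C_1 ≅ Z^4.

The boundary map ∂_1: C_1 → C_0 is given by ∂[p,q] = [q] − [p].
As a 4×4 matrix over Z this has rank 3, with invariant factors (1,1,1).

Reading off H_k = ker ∂_k / im ∂_{k+1}:

  H_0: rank C_0 − rank ∂_1 = 4 − 3 = 1, and the invariant factors of ∂_1 are all 1, so H_0 = Z.
  H_1: rank ker ∂_1 − rank ∂_2 = (4 − 3) − 0 = 1, and there is no ∂_2, so H_1 = Z.

H_0 ≅ Z,  H_1 ≅ Z.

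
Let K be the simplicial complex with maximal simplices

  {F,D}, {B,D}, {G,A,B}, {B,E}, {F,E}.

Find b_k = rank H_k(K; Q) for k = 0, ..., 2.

b_0 = 1, b_1 = 1, b_2 = 0.

We work with the vertex ordering A < B < D < E < F < G. The simplices of K, each written with vertices in increasing order, are:

  0-simplices (6): A, B, D, E, F, G
  1-simplices (7): AB, AG, BD, BE, BG, DF, EF
  2-simplices (1): ABG

Hence C_0 ≅ Z^6, C_1 ≅ Z^7, C_2 ≅ Z^1.

∂_1: C_1 → C_0 maps an edge to its endpoints' difference, ∂[p,q] = q − p.
The 6×7 boundary matrix has rank 5 and Smith normal form diag(1,1,1,1,1).

The boundary map ∂_2: C_2 → C_1 maps a triangle to the signed sum of its edges. For instance
  ∂ABG = BG − AG + AB.
As a 7×1 matrix over Z this has rank 1, with invariant factors (1).

Reading off H_k = ker ∂_k / im ∂_{k+1}:

  H_0: rank C_0 − rank ∂_1 = 6 − 5 = 1, and the invariant factors of ∂_1 are all 1, so H_0 = Z.
  H_1: rank ker ∂_1 − rank ∂_2 = (7 − 5) − 1 = 1, and the invariant factors of ∂_2 are all 1, so H_1 = Z.
  H_2: rank ker ∂_2 − rank ∂_3 = (1 − 1) − 0 = 0, and there is no ∂_3, so H_2 = 0.

As a check, the Euler characteristic is 6 − 7 + 1 = 0, which agrees with 1 − 1 + 0 = 0.

Hence the Betti numbers are b_0 = 1, b_1 = 1, b_2 = 0.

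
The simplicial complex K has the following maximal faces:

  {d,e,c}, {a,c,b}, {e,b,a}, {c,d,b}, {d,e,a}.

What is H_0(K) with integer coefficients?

H_0 ≅ Z.

We work with the vertex ordering a < b < c < d < e. The simplices of K, each written with vertices in increasing order, are:

  0-simplices (5): a, b, c, d, e
  1-simplices (10): ab, ac, ad, ae, bc, bd, be, cd, ce, de
  2-simplices (5): abc, abe, ade, bcd, cde

so the chain groups are C_0 ≅ Z^5, C_1 ≅ Z^10, C_2 ≅ Z^5.

The boundary map ∂_1: C_1 → C_0 is given by ∂[p,q] = [q] − [p].
The 5×10 boundary matrix has rank 4 and Smith normal form diag(1,1,1,1).

Boundary ∂_2: C_2 → C_1 sends each 2-simplex [p,q,r] to [q,r] − [p,r] + [p,q]. For instance
  ∂cde = de − ce + cd,
  ∂bcd = cd − bd + bc.
This gives a 10×5 integer matrix of rank 5; reducing to Smith normal form yields diagonal entries (1,1,1,1,1).

From H_k ≅ ker(∂_k) / im(∂_{k+1}) we obtain:

  H_0: rank C_0 − rank ∂_1 = 5 − 4 = 1, and the invariant factors of ∂_1 are all 1, so H_0 ≅ Z.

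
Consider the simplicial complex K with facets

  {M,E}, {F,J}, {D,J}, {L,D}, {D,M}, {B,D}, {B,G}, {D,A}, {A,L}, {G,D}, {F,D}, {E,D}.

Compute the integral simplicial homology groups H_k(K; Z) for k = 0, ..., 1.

H_0 = Z,  H_1 = Z^4.

Order the vertices as A < B < D < E < F < G < J < L < M. Listing each simplex with vertices in this order, K has dimension 1 with simplices:

  0-simplices (9): A, B, D, E, F, G, J, L, M
  1-simplices (12): AD, AL, BD, BG, DE, DF, DG, DJ, DL, DM, EM, FJ

Hence C_0 ≅ Z^9, C_1 ≅ Z^12.

Boundary ∂_1: C_1 → C_0 sends each edge [p,q] (with p < q) to q − p. For instance
  ∂BG = G − B.
The 9×12 boundary matrix has rank 8 and Smith normal form diag(1,1,1,1,1,1,1,1).

Reading off H_k = ker ∂_k / im ∂_{k+1}:

  H_0: rank C_0 − rank ∂_1 = 9 − 8 = 1, and the invariant factors of ∂_1 are all 1, so H_0 ≅ Z.
  H_1: rank ker ∂_1 − rank ∂_2 = (12 − 8) − 0 = 4, and there is no ∂_2, so H_1 ≅ Z^4.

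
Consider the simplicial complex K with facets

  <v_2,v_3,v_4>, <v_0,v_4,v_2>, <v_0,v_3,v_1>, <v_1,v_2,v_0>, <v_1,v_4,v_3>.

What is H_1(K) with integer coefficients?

H_1 = Z.

We work with the vertex ordering v_0 < v_1 < v_2 < v_3 < v_4. The simplices of K, each written with vertices in increasing order, are:

  0-simplices (5): [v_0], [v_1], [v_2], [v_3], [v_4]
  1-simplices (10): [v_0,v_1], [v_0,v_2], [v_0,v_3], [v_0,v_4], [v_1,v_2], [v_1,v_3], [v_1,v_4], [v_2,v_3], [v_2,v_4], [v_3,v_4]
  2-simplices (5): [v_0,v_1,v_2], [v_0,v_1,v_3], [v_0,v_2,v_4], [v_1,v_3,v_4], [v_2,v_3,v_4]

giving chain groups C_0 ≅ Z^5, C_1 ≅ Z^10, C_2 ≅ Z^5.

∂_1: C_1 → C_0 maps an edge to its endpoints' difference, ∂[p,q] = q − p. For instance
  ∂[v_1,v_2] = [v_2] − [v_1].
This gives a 5×10 integer matrix of rank 4; reducing to Smith normal form yields diagonal entries (1,1,1,1).

∂_2: C_2 → C_1 maps a triangle to the signed sum of its edges. For instance
  ∂[v_0,v_1,v_3] = [v_1,v_3] − [v_0,v_3] + [v_0,v_1],
  ∂[v_2,v_3,v_4] = [v_3,v_4] − [v_2,v_4] + [v_2,v_3].
This gives a 10×5 integer matrix of rank 5; reducing to Smith normal form yields diagonal entries (1,1,1,1,1).

From H_k ≅ ker(∂_k) / im(∂_{k+1}) we obtain:

  H_1: rank ker ∂_1 − rank ∂_2 = (10 − 4) − 5 = 1, and the invariant factors of ∂_2 are all 1, so H_1 ≅ Z.

(K is a triangulation of the Möbius band.)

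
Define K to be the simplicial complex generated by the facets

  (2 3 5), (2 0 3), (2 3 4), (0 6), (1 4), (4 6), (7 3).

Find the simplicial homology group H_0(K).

We work with the vertex ordering 0 < 1 < 2 < 3 < 4 < 5 < 6 < 7. The simplices of K, each written with vertices in increasing order, are:

  0-simplices (8): [0], [1], [2], [3], [4], [5], [6], [7]
  1-simplices (11): [0,2], [0,3], [0,6], [1,4], [2,3], [2,4], [2,5], [3,4], [3,5], [3,7], [4,6]
  2-simplices (3): [0,2,3], [2,3,4], [2,3,5]

Hence C_0 ≅ Z^8, C_1 ≅ Z^11, C_2 ≅ Z^3.

∂_1: C_1 → C_0 sends each edge [p,q] (with p < q) to q − p. For instance
  ∂[2,3] = [3] − [2].
The 8×11 boundary matrix has rank 7 and Smith normal form diag(1,1,1,1,1,1,1).

The boundary map ∂_2: C_2 → C_1 acts by ∂[p,q,r] = [q,r] − [p,r] + [p,q]. For instance
  ∂[2,3,4] = [3,4] − [2,4] + [2,3],
  ∂[0,2,3] = [2,3] − [0,3] + [0,2].
The resulting 11×3 matrix has rank 3, and its Smith normal form has invariant factors (1,1,1).

From H_k ≅ ker(∂_k) / im(∂_{k+1}) we obtain:

  H_0: rank C_0 − rank ∂_1 = 8 − 7 = 1, and the invariant factors of ∂_1 are all 1, so H_0 = Z.

H_0 ≅ Z.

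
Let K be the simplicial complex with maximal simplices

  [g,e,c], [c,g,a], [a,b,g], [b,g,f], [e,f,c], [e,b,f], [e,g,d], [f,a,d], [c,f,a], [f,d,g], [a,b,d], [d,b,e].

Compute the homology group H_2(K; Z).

H_2 ≅ 0.

We work with the vertex ordering a < b < c < d < e < f < g. The simplices of K, each written with vertices in increasing order, are:

  0-simplices (7): a, b, c, d, e, f, g
  1-simplices (18): ab, ac, ad, af, ag, bd, be, bf, bg, ce, cf, cg, de, df, dg, ef, eg, fg
  2-simplices (12): abd, abg, acf, acg, adf, bde, bef, bfg, cef, ceg, deg, dfg

so the chain groups are C_0 ≅ Z^7, C_1 ≅ Z^18, C_2 ≅ Z^12.

Boundary ∂_1: C_1 → C_0 maps an edge to its endpoints' difference, ∂[p,q] = q − p. For instance
  ∂bf = f − b.
The 7×18 boundary matrix has rank 6 and Smith normal form diag(1,1,1,1,1,1).

∂_2: C_2 → C_1 maps a triangle to the signed sum of its edges. For instance
  ∂bfg = fg − bg + bf,
  ∂deg = eg − dg + de.
This gives a 18×12 integer matrix of rank 12; reducing to Smith normal form yields diagonal entries (1,1,1,1,1,1,1,1,1,1,1,2).

Now H_k = ker ∂_k / im ∂_{k+1}, so:

  H_2: rank ker ∂_2 − rank ∂_3 = (12 − 12) − 0 = 0, and there is no ∂_3, so H_2 = 0.

(K is a triangulation of the real projective plane RP^2.)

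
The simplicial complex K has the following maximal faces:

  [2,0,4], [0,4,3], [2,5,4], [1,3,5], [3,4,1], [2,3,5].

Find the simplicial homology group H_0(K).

H_0 = Z.

Fix the vertex order 0 < 1 < 2 < 3 < 4 < 5 and write every simplex with vertices in increasing order. Then dim K = 2 and the simplices of K are:

  0-simplices (6): [0], [1], [2], [3], [4], [5]
  1-simplices (12): [0,2], [0,3], [0,4], [1,3], [1,4], [1,5], [2,3], [2,4], [2,5], [3,4], [3,5], [4,5]
  2-simplices (6): [0,2,4], [0,3,4], [1,3,4], [1,3,5], [2,3,5], [2,4,5]

so the chain groups are C_0 ≅ Z^6, C_1 ≅ Z^12, C_2 ≅ Z^6.

∂_1: C_1 → C_0 is given by ∂[p,q] = [q] − [p]. For instance
  ∂[2,5] = [5] − [2].
As a 6×12 matrix over Z this has rank 5, with invariant factors (1,1,1,1,1).

Boundary ∂_2: C_2 → C_1 acts by ∂[p,q,r] = [q,r] − [p,r] + [p,q]. For instance
  ∂[2,4,5] = [4,5] − [2,5] + [2,4],
  ∂[0,3,4] = [3,4] − [0,4] + [0,3].
This gives a 12×6 integer matrix of rank 6; reducing to Smith normal form yields diagonal entries (1,1,1,1,1,1).

From H_k ≅ ker(∂_k) / im(∂_{k+1}) we obtain:

  H_0: rank C_0 − rank ∂_1 = 6 − 5 = 1, and the invariant factors of ∂_1 are all 1, so H_0 = Z.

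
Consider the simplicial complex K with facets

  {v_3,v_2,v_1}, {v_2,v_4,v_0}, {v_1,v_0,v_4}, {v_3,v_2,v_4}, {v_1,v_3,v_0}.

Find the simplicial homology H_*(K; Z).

H_0 = Z,  H_1 = Z,  H_2 = 0.

Take the total order v_0 < v_1 < v_2 < v_3 < v_4 on the vertex set. Then K (dimension 2) consists of the simplices:

  0-simplices (5): [v_0], [v_1], [v_2], [v_3], [v_4]
  1-simplices (10): [v_0,v_1], [v_0,v_2], [v_0,v_3], [v_0,v_4], [v_1,v_2], [v_1,v_3], [v_1,v_4], [v_2,v_3], [v_2,v_4], [v_3,v_4]
  2-simplices (5): [v_0,v_1,v_3], [v_0,v_1,v_4], [v_0,v_2,v_4], [v_1,v_2,v_3], [v_2,v_3,v_4]

Hence C_0 ≅ Z^5, C_1 ≅ Z^10, C_2 ≅ Z^5.

The boundary map ∂_1: C_1 → C_0 sends each edge [p,q] (with p < q) to q − p. For instance
  ∂[v_0,v_3] = [v_3] − [v_0].
This gives a 5×10 integer matrix of rank 4; reducing to Smith normal form yields diagonal entries (1,1,1,1).

∂_2: C_2 → C_1 sends each 2-simplex [p,q,r] to [q,r] − [p,r] + [p,q]. For instance
  ∂[v_2,v_3,v_4] = [v_3,v_4] − [v_2,v_4] + [v_2,v_3],
  ∂[v_0,v_2,v_4] = [v_2,v_4] − [v_0,v_4] + [v_0,v_2].
As a 10×5 matrix over Z this has rank 5, with invariant factors (1,1,1,1,1).

Now H_k = ker ∂_k / im ∂_{k+1}, so:

  H_0: rank C_0 − rank ∂_1 = 5 − 4 = 1, and the invariant factors of ∂_1 are all 1, so H_0 = Z.
  H_1: rank ker ∂_1 − rank ∂_2 = (10 − 4) − 5 = 1, and the invariant factors of ∂_2 are all 1, so H_1 = Z.
  H_2: rank ker ∂_2 − rank ∂_3 = (5 − 5) − 0 = 0, and there is no ∂_3, so H_2 = 0.

(K is a triangulation of the Möbius band.)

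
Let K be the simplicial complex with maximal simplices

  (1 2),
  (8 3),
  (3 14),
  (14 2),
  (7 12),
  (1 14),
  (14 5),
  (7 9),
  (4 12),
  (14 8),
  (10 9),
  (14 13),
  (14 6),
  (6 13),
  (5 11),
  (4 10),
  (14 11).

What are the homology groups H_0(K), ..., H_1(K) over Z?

Fix the vertex order 1 < 2 < 3 < 4 < 5 < 6 < 7 < 8 < 9 < 10 < 11 < 12 < 13 < 14 and write every simplex with vertices in increasing order. Then dim K = 1 and the simplices of K are:

  0-simplices (14): [1], [2], [3], [4], [5], [6], [7], [8], [9], [10], [11], [12], [13], [14]
  1-simplices (17): [1,2], [1,14], [2,14], [3,8], [3,14], [4,10], [4,12], [5,11], [5,14], [6,13], [6,14], [7,9], [7,12], [8,14], [9,10], [11,14], [13,14]

so the chain groups are C_0 ≅ Z^14, C_1 ≅ Z^17.

Boundary ∂_1: C_1 → C_0 is given by ∂[p,q] = [q] − [p].
This gives a 14×17 integer matrix of rank 12; reducing to Smith normal form yields diagonal entries (1,1,1,1,1,1,1,1,1,1,1,1).

Computing H_k = (kernel of ∂_k) / (image of ∂_{k+1}):

  H_0: rank C_0 − rank ∂_1 = 14 − 12 = 2, and the invariant factors of ∂_1 are all 1, so H_0 = Z^2.
  H_1: rank ker ∂_1 − rank ∂_2 = (17 − 12) − 0 = 5, and there is no ∂_2, so H_1 = Z^5.

H_0 ≅ Z^2,  H_1 ≅ Z^5.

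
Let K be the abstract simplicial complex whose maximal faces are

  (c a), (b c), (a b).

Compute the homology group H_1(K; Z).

Take the total order a < b < c on the vertex set. Then K (dimension 1) consists of the simplices:

  0-simplices (3): a, b, c
  1-simplices (3): ab, ac, bc

so the chain groups are C_0 ≅ Z^3, C_1 ≅ Z^3.

The boundary map ∂_1: C_1 → C_0 maps an edge to its endpoints' difference, ∂[p,q] = q − p. For instance
  ∂bc = c − b.
This gives a 3×3 integer matrix of rank 2; reducing to Smith normal form yields diagonal entries (1,1).

Computing H_k = (kernel of ∂_k) / (image of ∂_{k+1}):

  H_1: rank ker ∂_1 − rank ∂_2 = (3 − 2) − 0 = 1, and there is no ∂_2, so H_1 = Z.

H_1 ≅ Z.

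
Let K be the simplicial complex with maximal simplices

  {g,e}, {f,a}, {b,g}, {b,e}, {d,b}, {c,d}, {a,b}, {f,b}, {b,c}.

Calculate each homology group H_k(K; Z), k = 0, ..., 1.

H_0 ≅ Z,  H_1 ≅ Z^3.

Take the total order a < b < c < d < e < f < g on the vertex set. Then K (dimension 1) consists of the simplices:

  0-simplices (7): a, b, c, d, e, f, g
  1-simplices (9): ab, af, bc, bd, be, bf, bg, cd, eg

so the chain groups are C_0 ≅ Z^7, C_1 ≅ Z^9.

Boundary ∂_1: C_1 → C_0 sends each edge [p,q] (with p < q) to q − p. For instance
  ∂cd = d − c.
This gives a 7×9 integer matrix of rank 6; reducing to Smith normal form yields diagonal entries (1,1,1,1,1,1).

Computing H_k = (kernel of ∂_k) / (image of ∂_{k+1}):

  H_0: rank C_0 − rank ∂_1 = 7 − 6 = 1, and the invariant factors of ∂_1 are all 1, so H_0 ≅ Z.
  H_1: rank ker ∂_1 − rank ∂_2 = (9 − 6) − 0 = 3, and there is no ∂_2, so H_1 ≅ Z^3.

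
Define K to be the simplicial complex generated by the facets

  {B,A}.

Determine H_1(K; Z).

H_1 = 0.

Fix the vertex order A < B and write every simplex with vertices in increasing order. Then dim K = 1 and the simplices of K are:

  0-simplices (2): A, B
  1-simplices (1): AB

Hence C_0 ≅ Z^2, C_1 ≅ Z^1.

Boundary ∂_1: C_1 → C_0 sends each edge [p,q] (with p < q) to q − p. For instance
  ∂AB = B − A.
The 2×1 boundary matrix has rank 1 and Smith normal form diag(1).

Reading off H_k = ker ∂_k / im ∂_{k+1}:

  H_1: rank ker ∂_1 − rank ∂_2 = (1 − 1) − 0 = 0, and there is no ∂_2, so H_1 = 0.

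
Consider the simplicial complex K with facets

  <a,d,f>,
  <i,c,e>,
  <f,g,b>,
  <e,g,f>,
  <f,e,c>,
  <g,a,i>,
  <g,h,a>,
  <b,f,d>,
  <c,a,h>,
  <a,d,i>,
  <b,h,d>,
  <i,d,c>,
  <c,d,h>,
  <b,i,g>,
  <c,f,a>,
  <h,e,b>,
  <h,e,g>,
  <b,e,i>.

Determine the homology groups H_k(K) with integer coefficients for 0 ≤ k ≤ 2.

Order the vertices as a < b < c < d < e < f < g < h < i. Listing each simplex with vertices in this order, K has dimension 2 with simplices:

  0-simplices (9): a, b, c, d, e, f, g, h, i
  1-simplices (27): ac, ad, af, ag, ah, ai, bd, be, bf, bg, bh, bi, cd, ce, cf, ch, ci, df, dh, di, ef, eg, eh, ei, fg, gh, gi
  2-simplices (18): acf, ach, adf, adi, agh, agi, bdf, bdh, beh, bei, bfg, bgi, cdh, cdi, cef, cei, efg, egh

so the chain groups are C_0 ≅ Z^9, C_1 ≅ Z^27, C_2 ≅ Z^18.

The boundary map ∂_1: C_1 → C_0 maps an edge to its endpoints' difference, ∂[p,q] = q − p. For instance
  ∂ef = f − e.
The 9×27 boundary matrix has rank 8 and Smith normal form diag(1,1,1,1,1,1,1,1).

∂_2: C_2 → C_1 sends each 2-simplex [p,q,r] to [q,r] − [p,r] + [p,q]. For instance
  ∂bfg = fg − bg + bf,
  ∂cdh = dh − ch + cd.
This gives a 27×18 integer matrix of rank 18; reducing to Smith normal form yields diagonal entries (1,1,1,1,1,1,1,1,1,1,1,1,1,1,1,1,1,2).

Computing H_k = (kernel of ∂_k) / (image of ∂_{k+1}):

  H_0: rank C_0 − rank ∂_1 = 9 − 8 = 1, and the invariant factors of ∂_1 are all 1, so H_0 = Z.
  H_1: rank ker ∂_1 − rank ∂_2 = (27 − 8) − 18 = 1, and ∂_2 has invariant factor 2 > 1, so H_1 = Z × Z/2.
  H_2: rank ker ∂_2 − rank ∂_3 = (18 − 18) − 0 = 0, and there is no ∂_3, so H_2 = 0.

H_0 = Z,  H_1 = Z × Z/2,  H_2 = 0.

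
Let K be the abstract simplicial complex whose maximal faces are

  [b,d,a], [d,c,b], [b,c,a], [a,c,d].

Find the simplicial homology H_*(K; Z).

K has 4 vertices, 6 edges, 4 triangles.
rank ∂_0 = 0, rank ∂_1 = 3 ⇒ b_0 = 4 − 0 − 3 = 1; all invariant factors of ∂_1 are 1 so no torsion. So H_0 = Z.
rank ∂_1 = 3, rank ∂_2 = 3 ⇒ b_1 = 6 − 3 − 3 = 0; all invariant factors of ∂_2 are 1 so no torsion. So H_1 = 0.
rank ∂_2 = 3, rank ∂_3 = 0 ⇒ b_2 = 4 − 3 − 0 = 1. So H_2 = Z.

H_0 ≅ Z,  H_1 = 0,  H_2 ≅ Z.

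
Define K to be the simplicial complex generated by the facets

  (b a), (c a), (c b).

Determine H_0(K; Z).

H_0 ≅ Z.

Take the total order a < b < c on the vertex set. Then K (dimension 1) consists of the simplices:

  0-simplices (3): a, b, c
  1-simplices (3): ab, ac, bc

Hence C_0 ≅ Z^3, C_1 ≅ Z^3.

Boundary ∂_1: C_1 → C_0 is given by ∂[p,q] = [q] − [p]. For instance
  ∂ac = c − a.
This gives a 3×3 integer matrix of rank 2; reducing to Smith normal form yields diagonal entries (1,1).

Computing H_k = (kernel of ∂_k) / (image of ∂_{k+1}):

  H_0: rank C_0 − rank ∂_1 = 3 − 2 = 1, and the invariant factors of ∂_1 are all 1, so H_0 = Z.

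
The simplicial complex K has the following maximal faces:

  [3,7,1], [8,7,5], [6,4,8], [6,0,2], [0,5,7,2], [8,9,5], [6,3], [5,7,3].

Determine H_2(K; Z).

We work with the vertex ordering 0 < 1 < 2 < 3 < 4 < 5 < 6 < 7 < 8 < 9. The simplices of K, each written with vertices in increasing order, are:

  0-simplices (10): [0], [1], [2], [3], [4], [5], [6], [7], [8], [9]
  1-simplices (20): [0,2], [0,5], [0,6], [0,7], [1,3], [1,7], [2,5], [2,6], [2,7], [3,5], [3,6], [3,7], [4,6], [4,8], [5,7], [5,8], [5,9], [6,8], [7,8], [8,9]
  2-simplices (10): [0,2,5], [0,2,6], [0,2,7], [0,5,7], [1,3,7], [2,5,7], [3,5,7], [4,6,8], [5,7,8], [5,8,9]
  3-simplices (1): [0,2,5,7]

so the chain groups are C_0 ≅ Z^10, C_1 ≅ Z^20, C_2 ≅ Z^10, C_3 ≅ Z^1.

The boundary map ∂_1: C_1 → C_0 sends each edge [p,q] (with p < q) to q − p. For instance
  ∂[8,9] = [9] − [8].
The 10×20 boundary matrix has rank 9 and Smith normal form diag(1,1,1,1,1,1,1,1,1).

The boundary map ∂_2: C_2 → C_1 maps a triangle to the signed sum of its edges. For instance
  ∂[0,2,6] = [2,6] − [0,6] + [0,2],
  ∂[0,5,7] = [5,7] − [0,7] + [0,5].
The resulting 20×10 matrix has rank 9, and its Smith normal form has invariant factors (1,1,1,1,1,1,1,1,1).

Boundary ∂_3: C_3 → C_2 sends each 3-simplex σ to the alternating sum Σ_i (−1)^i (σ with its i-th vertex removed). For instance
  ∂[0,2,5,7] = [2,5,7] − [0,5,7] + [0,2,7] − [0,2,5].
This gives a 10×1 integer matrix of rank 1; reducing to Smith normal form yields diagonal entries (1).

Reading off H_k = ker ∂_k / im ∂_{k+1}:

  H_2: rank ker ∂_2 − rank ∂_3 = (10 − 9) − 1 = 0, and the invariant factors of ∂_3 are all 1, so H_2 ≅ 0.

H_2 ≅ 0.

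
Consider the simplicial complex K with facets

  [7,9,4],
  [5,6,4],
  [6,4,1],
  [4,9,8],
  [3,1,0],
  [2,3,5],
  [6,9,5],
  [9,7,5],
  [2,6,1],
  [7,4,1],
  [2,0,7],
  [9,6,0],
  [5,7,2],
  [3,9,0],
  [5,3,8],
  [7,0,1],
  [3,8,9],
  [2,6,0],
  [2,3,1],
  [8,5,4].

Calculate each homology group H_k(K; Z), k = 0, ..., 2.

H_0 ≅ Z,  H_1 ≅ Z ⊕ Z/2,  H_2 = 0.

Take the total order 0 < 1 < 2 < 3 < 4 < 5 < 6 < 7 < 8 < 9 on the vertex set. Then K (dimension 2) consists of the simplices:

  0-simplices (10): [0], [1], [2], [3], [4], [5], [6], [7], [8], [9]
  1-simplices (30): (30 of them)
  2-simplices (20): (20 of them)

Hence C_0 ≅ Z^10, C_1 ≅ Z^30, C_2 ≅ Z^20.

The boundary map ∂_1: C_1 → C_0 sends each edge [p,q] (with p < q) to q − p.
As a 10×30 matrix over Z this has rank 9, with invariant factors (1,1,1,1,1,1,1,1,1).

Boundary ∂_2: C_2 → C_1 sends each 2-simplex [p,q,r] to [q,r] − [p,r] + [p,q]. For instance
  ∂[3,8,9] = [8,9] − [3,9] + [3,8],
  ∂[0,1,7] = [1,7] − [0,7] + [0,1].
The resulting 30×20 matrix has rank 20, and its Smith normal form has invariant factors (1,1,1,1,1,1,1,1,1,1,1,1,1,1,1,1,1,1,1,2).

Computing H_k = (kernel of ∂_k) / (image of ∂_{k+1}):

  H_0: rank C_0 − rank ∂_1 = 10 − 9 = 1, and the invariant factors of ∂_1 are all 1, so H_0 ≅ Z.
  H_1: rank ker ∂_1 − rank ∂_2 = (30 − 9) − 20 = 1, and ∂_2 has invariant factor 2 > 1, so H_1 ≅ Z ⊕ Z/2.
  H_2: rank ker ∂_2 − rank ∂_3 = (20 − 20) − 0 = 0, and there is no ∂_3, so H_2 ≅ 0.

(K is a triangulation of the Klein bottle.)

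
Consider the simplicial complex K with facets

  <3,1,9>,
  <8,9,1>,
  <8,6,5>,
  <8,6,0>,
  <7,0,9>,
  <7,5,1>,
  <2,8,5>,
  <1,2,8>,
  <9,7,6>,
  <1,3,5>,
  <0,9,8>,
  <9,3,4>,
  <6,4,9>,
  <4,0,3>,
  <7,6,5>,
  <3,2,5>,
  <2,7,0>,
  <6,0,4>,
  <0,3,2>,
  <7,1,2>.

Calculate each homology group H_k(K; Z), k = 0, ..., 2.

K has 10 vertices, 30 edges, 20 triangles.
rank ∂_0 = 0, rank ∂_1 = 9 ⇒ b_0 = 10 − 0 − 9 = 1; all invariant factors of ∂_1 are 1 so no torsion. So H_0 ≅ Z.
rank ∂_1 = 9, rank ∂_2 = 20 ⇒ b_1 = 30 − 9 − 20 = 1; ∂_2 has invariant factor(s) [2] giving torsion. So H_1 ≅ Z ⊕ Z/2.
rank ∂_2 = 20, rank ∂_3 = 0 ⇒ b_2 = 20 − 20 − 0 = 0. So H_2 ≅ 0.

H_0 = Z,  H_1 = Z ⊕ Z/2,  H_2 = 0.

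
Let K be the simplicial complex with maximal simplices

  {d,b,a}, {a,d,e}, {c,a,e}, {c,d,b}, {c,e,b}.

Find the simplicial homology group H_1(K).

H_1 = Z.

K has 5 vertices, 10 edges, 5 triangles.
rank ∂_1 = 4, rank ∂_2 = 5 ⇒ b_1 = 10 − 4 − 5 = 1; all invariant factors of ∂_2 are 1 so no torsion. So H_1 = Z.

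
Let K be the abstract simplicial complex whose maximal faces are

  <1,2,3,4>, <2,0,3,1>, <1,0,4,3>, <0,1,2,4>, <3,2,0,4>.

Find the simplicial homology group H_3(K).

Take the total order 0 < 1 < 2 < 3 < 4 on the vertex set. Then K (dimension 3) consists of the simplices:

  0-simplices (5): [0], [1], [2], [3], [4]
  1-simplices (10): [0,1], [0,2], [0,3], [0,4], [1,2], [1,3], [1,4], [2,3], [2,4], [3,4]
  2-simplices (10): [0,1,2], [0,1,3], [0,1,4], [0,2,3], [0,2,4], [0,3,4], [1,2,3], [1,2,4], [1,3,4], [2,3,4]
  3-simplices (5): [0,1,2,3], [0,1,2,4], [0,1,3,4], [0,2,3,4], [1,2,3,4]

so the chain groups are C_0 ≅ Z^5, C_1 ≅ Z^10, C_2 ≅ Z^10, C_3 ≅ Z^5.

∂_1: C_1 → C_0 maps an edge to its endpoints' difference, ∂[p,q] = q − p. For instance
  ∂[0,4] = [4] − [0].
This gives a 5×10 integer matrix of rank 4; reducing to Smith normal form yields diagonal entries (1,1,1,1).

∂_2: C_2 → C_1 sends each 2-simplex [p,q,r] to [q,r] − [p,r] + [p,q]. For instance
  ∂[0,2,4] = [2,4] − [0,4] + [0,2],
  ∂[1,2,4] = [2,4] − [1,4] + [1,2].
The resulting 10×10 matrix has rank 6, and its Smith normal form has invariant factors (1,1,1,1,1,1).

The boundary map ∂_3: C_3 → C_2 sends each 3-simplex σ to the alternating sum Σ_i (−1)^i (σ with its i-th vertex removed). For instance
  ∂[0,2,3,4] = [2,3,4] − [0,3,4] + [0,2,4] − [0,2,3],
  ∂[0,1,2,3] = [1,2,3] − [0,2,3] + [0,1,3] − [0,1,2].
The resulting 10×5 matrix has rank 4, and its Smith normal form has invariant factors (1,1,1,1).

Now H_k = ker ∂_k / im ∂_{k+1}, so:

  H_3: rank ker ∂_3 − rank ∂_4 = (5 − 4) − 0 = 1, and there is no ∂_4, so H_3 ≅ Z.

H_3 ≅ Z.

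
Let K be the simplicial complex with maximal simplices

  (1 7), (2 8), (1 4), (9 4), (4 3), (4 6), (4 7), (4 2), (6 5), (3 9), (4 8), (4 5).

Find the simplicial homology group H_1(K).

Fix the vertex order 1 < 2 < 3 < 4 < 5 < 6 < 7 < 8 < 9 and write every simplex with vertices in increasing order. Then dim K = 1 and the simplices of K are:

  0-simplices (9): [1], [2], [3], [4], [5], [6], [7], [8], [9]
  1-simplices (12): [1,4], [1,7], [2,4], [2,8], [3,4], [3,9], [4,5], [4,6], [4,7], [4,8], [4,9], [5,6]

so the chain groups are C_0 ≅ Z^9, C_1 ≅ Z^12.

The boundary map ∂_1: C_1 → C_0 sends each edge [p,q] (with p < q) to q − p.
This gives a 9×12 integer matrix of rank 8; reducing to Smith normal form yields diagonal entries (1,1,1,1,1,1,1,1).

From H_k ≅ ker(∂_k) / im(∂_{k+1}) we obtain:

  H_1: rank ker ∂_1 − rank ∂_2 = (12 − 8) − 0 = 4, and there is no ∂_2, so H_1 ≅ Z^4.

H_1 ≅ Z^4.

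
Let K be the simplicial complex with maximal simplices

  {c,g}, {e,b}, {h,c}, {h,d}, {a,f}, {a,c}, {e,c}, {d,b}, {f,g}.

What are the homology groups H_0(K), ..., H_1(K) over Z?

Order the vertices as a < b < c < d < e < f < g < h. Listing each simplex with vertices in this order, K has dimension 1 with simplices:

  0-simplices (8): a, b, c, d, e, f, g, h
  1-simplices (9): ac, af, bd, be, ce, cg, ch, dh, fg

so the chain groups are C_0 ≅ Z^8, C_1 ≅ Z^9.

∂_1: C_1 → C_0 sends each edge [p,q] (with p < q) to q − p. For instance
  ∂fg = g − f.
The resulting 8×9 matrix has rank 7, and its Smith normal form has invariant factors (1,1,1,1,1,1,1).

Reading off H_k = ker ∂_k / im ∂_{k+1}:

  H_0: rank C_0 − rank ∂_1 = 8 − 7 = 1, and the invariant factors of ∂_1 are all 1, so H_0 ≅ Z.
  H_1: rank ker ∂_1 − rank ∂_2 = (9 − 7) − 0 = 2, and there is no ∂_2, so H_1 ≅ Z^2.

H_0 = Z,  H_1 = Z^2.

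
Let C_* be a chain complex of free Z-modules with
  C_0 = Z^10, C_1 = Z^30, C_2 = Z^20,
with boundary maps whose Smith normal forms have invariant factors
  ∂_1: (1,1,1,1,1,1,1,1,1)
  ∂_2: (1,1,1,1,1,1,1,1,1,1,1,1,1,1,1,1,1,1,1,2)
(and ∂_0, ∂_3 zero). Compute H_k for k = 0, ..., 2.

H_0: b_0 = 10 − 0 − 9 = 1; torsion from ∂_1 factors > 1: none. So H_0 ≅ Z.
H_1: b_1 = 30 − 9 − 20 = 1; torsion from ∂_2 factors > 1: [2]. So H_1 ≅ Z ⊕ Z/2.
H_2: b_2 = 20 − 20 − 0 = 0; torsion from ∂_3 factors > 1: none. So H_2 ≅ 0.

H_0 ≅ Z,  H_1 ≅ Z ⊕ Z/2,  H_2 = 0.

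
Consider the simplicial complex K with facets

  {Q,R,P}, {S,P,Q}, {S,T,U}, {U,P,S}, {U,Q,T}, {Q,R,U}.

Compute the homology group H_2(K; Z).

H_2 ≅ 0.

We work with the vertex ordering P < Q < R < S < T < U. The simplices of K, each written with vertices in increasing order, are:

  0-simplices (6): P, Q, R, S, T, U
  1-simplices (12): PQ, PR, PS, PU, QR, QS, QT, QU, RU, ST, SU, TU
  2-simplices (6): PQR, PQS, PSU, QRU, QTU, STU

so the chain groups are C_0 ≅ Z^6, C_1 ≅ Z^12, C_2 ≅ Z^6.

The boundary map ∂_1: C_1 → C_0 is given by ∂[p,q] = [q] − [p]. For instance
  ∂PQ = Q − P.
This gives a 6×12 integer matrix of rank 5; reducing to Smith normal form yields diagonal entries (1,1,1,1,1).

Boundary ∂_2: C_2 → C_1 sends each 2-simplex [p,q,r] to [q,r] − [p,r] + [p,q]. For instance
  ∂STU = TU − SU + ST,
  ∂PQS = QS − PS + PQ.
As a 12×6 matrix over Z this has rank 6, with invariant factors (1,1,1,1,1,1).

Now H_k = ker ∂_k / im ∂_{k+1}, so:

  H_2: rank ker ∂_2 − rank ∂_3 = (6 − 6) − 0 = 0, and there is no ∂_3, so H_2 ≅ 0.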